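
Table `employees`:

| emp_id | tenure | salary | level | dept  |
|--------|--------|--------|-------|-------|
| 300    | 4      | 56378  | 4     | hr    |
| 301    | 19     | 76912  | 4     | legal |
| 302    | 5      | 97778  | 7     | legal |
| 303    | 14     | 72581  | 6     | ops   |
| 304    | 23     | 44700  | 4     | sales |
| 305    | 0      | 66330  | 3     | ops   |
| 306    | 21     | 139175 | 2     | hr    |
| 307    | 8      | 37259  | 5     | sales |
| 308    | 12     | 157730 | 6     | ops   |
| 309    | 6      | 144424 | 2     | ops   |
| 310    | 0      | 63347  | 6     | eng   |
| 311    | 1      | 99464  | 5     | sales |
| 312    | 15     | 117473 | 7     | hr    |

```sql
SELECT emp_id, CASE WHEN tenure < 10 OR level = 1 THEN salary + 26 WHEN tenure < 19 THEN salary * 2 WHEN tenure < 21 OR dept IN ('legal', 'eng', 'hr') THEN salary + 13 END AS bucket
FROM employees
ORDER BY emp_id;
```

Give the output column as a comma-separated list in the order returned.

56404, 76925, 97804, 145162, NULL, 66356, 139188, 37285, 315460, 144450, 63373, 99490, 234946

emp_id=300: tenure < 10 OR level = 1 → 56404
emp_id=301: tenure < 21 OR dept IN ('legal', 'eng', 'hr') → 76925
emp_id=302: tenure < 10 OR level = 1 → 97804
emp_id=303: tenure < 19 → 145162
emp_id=304: (no match → NULL) → NULL
emp_id=305: tenure < 10 OR level = 1 → 66356
emp_id=306: tenure < 21 OR dept IN ('legal', 'eng', 'hr') → 139188
emp_id=307: tenure < 10 OR level = 1 → 37285
emp_id=308: tenure < 19 → 315460
emp_id=309: tenure < 10 OR level = 1 → 144450
emp_id=310: tenure < 10 OR level = 1 → 63373
emp_id=311: tenure < 10 OR level = 1 → 99490
emp_id=312: tenure < 19 → 234946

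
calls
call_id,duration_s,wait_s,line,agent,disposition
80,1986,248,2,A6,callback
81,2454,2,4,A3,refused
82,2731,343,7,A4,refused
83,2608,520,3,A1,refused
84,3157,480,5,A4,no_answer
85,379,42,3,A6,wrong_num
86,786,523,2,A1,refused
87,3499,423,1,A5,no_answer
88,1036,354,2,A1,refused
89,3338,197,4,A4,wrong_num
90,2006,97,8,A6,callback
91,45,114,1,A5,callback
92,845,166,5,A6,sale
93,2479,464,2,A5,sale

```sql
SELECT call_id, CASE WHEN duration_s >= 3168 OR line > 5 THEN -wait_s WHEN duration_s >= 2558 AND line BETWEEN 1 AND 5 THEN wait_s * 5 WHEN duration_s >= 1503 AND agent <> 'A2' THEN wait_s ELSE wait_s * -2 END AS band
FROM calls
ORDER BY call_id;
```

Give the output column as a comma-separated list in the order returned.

248, 2, -343, 2600, 2400, -84, -1046, -423, -708, -197, -97, -228, -332, 464

call_id=80: duration_s >= 1503 AND agent <> 'A2' → 248
call_id=81: duration_s >= 1503 AND agent <> 'A2' → 2
call_id=82: duration_s >= 3168 OR line > 5 → -343
call_id=83: duration_s >= 2558 AND line BETWEEN 1 AND 5 → 2600
call_id=84: duration_s >= 2558 AND line BETWEEN 1 AND 5 → 2400
call_id=85: ELSE → -84
call_id=86: ELSE → -1046
call_id=87: duration_s >= 3168 OR line > 5 → -423
call_id=88: ELSE → -708
call_id=89: duration_s >= 3168 OR line > 5 → -197
call_id=90: duration_s >= 3168 OR line > 5 → -97
call_id=91: ELSE → -228
call_id=92: ELSE → -332
call_id=93: duration_s >= 1503 AND agent <> 'A2' → 464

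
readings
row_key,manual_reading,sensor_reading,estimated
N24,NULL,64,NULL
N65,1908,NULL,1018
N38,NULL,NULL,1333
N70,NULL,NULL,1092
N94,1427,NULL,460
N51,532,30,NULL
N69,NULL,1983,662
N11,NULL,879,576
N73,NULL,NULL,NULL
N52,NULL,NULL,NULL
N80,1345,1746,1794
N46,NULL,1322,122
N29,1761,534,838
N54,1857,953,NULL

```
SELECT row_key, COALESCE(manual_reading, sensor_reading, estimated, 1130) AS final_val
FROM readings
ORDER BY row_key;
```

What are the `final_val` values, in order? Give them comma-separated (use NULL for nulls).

879, 64, 1761, 1333, 1322, 532, 1130, 1857, 1908, 1983, 1092, 1130, 1345, 1427

row_key=N11: manual_reading=NULL, sensor_reading=879 → 879
row_key=N24: manual_reading=NULL, sensor_reading=64 → 64
row_key=N29: manual_reading=1761 → 1761
row_key=N38: manual_reading=NULL, sensor_reading=NULL, estimated=1333 → 1333
row_key=N46: manual_reading=NULL, sensor_reading=1322 → 1322
row_key=N51: manual_reading=532 → 532
row_key=N52: manual_reading=NULL, sensor_reading=NULL, estimated=NULL, → literal 1130 → 1130
row_key=N54: manual_reading=1857 → 1857
row_key=N65: manual_reading=1908 → 1908
row_key=N69: manual_reading=NULL, sensor_reading=1983 → 1983
row_key=N70: manual_reading=NULL, sensor_reading=NULL, estimated=1092 → 1092
row_key=N73: manual_reading=NULL, sensor_reading=NULL, estimated=NULL, → literal 1130 → 1130
row_key=N80: manual_reading=1345 → 1345
row_key=N94: manual_reading=1427 → 1427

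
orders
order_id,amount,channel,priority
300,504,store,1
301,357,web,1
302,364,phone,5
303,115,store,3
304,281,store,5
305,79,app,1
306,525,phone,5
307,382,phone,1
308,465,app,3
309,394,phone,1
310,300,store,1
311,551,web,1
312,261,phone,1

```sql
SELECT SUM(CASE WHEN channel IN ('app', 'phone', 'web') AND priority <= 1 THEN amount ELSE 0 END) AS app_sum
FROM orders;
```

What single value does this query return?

2024

order_id=300: ✗
order_id=301: ✓ → 357
order_id=302: ✗
order_id=303: ✗
order_id=304: ✗
order_id=305: ✓ → 79
order_id=306: ✗
order_id=307: ✓ → 382
order_id=308: ✗
order_id=309: ✓ → 394
order_id=310: ✗
order_id=311: ✓ → 551
order_id=312: ✓ → 261
app_sum = 357 + 79 + 382 + 394 + 551 + 261 = 2024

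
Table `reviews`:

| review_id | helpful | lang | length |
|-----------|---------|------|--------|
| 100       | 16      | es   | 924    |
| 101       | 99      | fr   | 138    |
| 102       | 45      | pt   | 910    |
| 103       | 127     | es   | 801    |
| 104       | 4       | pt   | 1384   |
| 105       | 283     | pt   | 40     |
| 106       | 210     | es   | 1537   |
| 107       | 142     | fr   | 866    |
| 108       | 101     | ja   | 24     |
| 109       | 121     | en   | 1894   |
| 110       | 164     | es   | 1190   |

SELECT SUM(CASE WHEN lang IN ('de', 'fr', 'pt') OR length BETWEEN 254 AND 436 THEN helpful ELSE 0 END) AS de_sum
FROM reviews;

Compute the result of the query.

573

review_id=100: ✗
review_id=101: ✓ → 99
review_id=102: ✓ → 45
review_id=103: ✗
review_id=104: ✓ → 4
review_id=105: ✓ → 283
review_id=106: ✗
review_id=107: ✓ → 142
review_id=108: ✗
review_id=109: ✗
review_id=110: ✗
de_sum = 99 + 45 + 4 + 283 + 142 = 573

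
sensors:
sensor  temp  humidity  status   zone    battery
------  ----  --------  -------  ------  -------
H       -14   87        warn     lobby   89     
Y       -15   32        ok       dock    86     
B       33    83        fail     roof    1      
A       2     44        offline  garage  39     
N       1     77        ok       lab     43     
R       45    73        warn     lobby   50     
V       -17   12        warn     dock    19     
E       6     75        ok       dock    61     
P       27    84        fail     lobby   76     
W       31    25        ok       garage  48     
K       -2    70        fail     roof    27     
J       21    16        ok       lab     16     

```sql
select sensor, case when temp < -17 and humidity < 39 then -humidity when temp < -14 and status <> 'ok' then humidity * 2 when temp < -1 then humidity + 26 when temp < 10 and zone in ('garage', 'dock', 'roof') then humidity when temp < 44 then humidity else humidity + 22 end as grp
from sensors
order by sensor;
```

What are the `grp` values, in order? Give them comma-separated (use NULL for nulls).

sensor=A: temp < 10 and zone in ('garage', 'dock', 'roof') → 44
sensor=B: temp < 44 → 83
sensor=E: temp < 10 and zone in ('garage', 'dock', 'roof') → 75
sensor=H: temp < -1 → 113
sensor=J: temp < 44 → 16
sensor=K: temp < -1 → 96
sensor=N: temp < 44 → 77
sensor=P: temp < 44 → 84
sensor=R: ELSE → 95
sensor=V: temp < -14 and status <> 'ok' → 24
sensor=W: temp < 44 → 25
sensor=Y: temp < -1 → 58

44, 83, 75, 113, 16, 96, 77, 84, 95, 24, 25, 58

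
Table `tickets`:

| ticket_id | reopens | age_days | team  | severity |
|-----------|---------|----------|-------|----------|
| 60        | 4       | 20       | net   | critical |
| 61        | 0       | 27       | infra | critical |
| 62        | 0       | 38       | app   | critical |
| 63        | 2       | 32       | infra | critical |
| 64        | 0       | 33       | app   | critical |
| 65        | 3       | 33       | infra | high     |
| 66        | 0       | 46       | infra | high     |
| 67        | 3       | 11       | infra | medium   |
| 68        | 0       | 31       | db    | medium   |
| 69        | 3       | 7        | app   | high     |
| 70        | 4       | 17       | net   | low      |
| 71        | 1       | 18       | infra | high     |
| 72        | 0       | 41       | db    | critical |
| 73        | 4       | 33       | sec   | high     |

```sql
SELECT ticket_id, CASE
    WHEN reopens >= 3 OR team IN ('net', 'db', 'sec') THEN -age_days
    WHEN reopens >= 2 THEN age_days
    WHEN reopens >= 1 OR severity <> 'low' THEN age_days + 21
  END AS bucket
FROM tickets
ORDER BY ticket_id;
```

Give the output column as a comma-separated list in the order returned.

-20, 48, 59, 32, 54, -33, 67, -11, -31, -7, -17, 39, -41, -33

ticket_id=60: reopens >= 3 OR team IN ('net', 'db', 'sec') → -20
ticket_id=61: reopens >= 1 OR severity <> 'low' → 48
ticket_id=62: reopens >= 1 OR severity <> 'low' → 59
ticket_id=63: reopens >= 2 → 32
ticket_id=64: reopens >= 1 OR severity <> 'low' → 54
ticket_id=65: reopens >= 3 OR team IN ('net', 'db', 'sec') → -33
ticket_id=66: reopens >= 1 OR severity <> 'low' → 67
ticket_id=67: reopens >= 3 OR team IN ('net', 'db', 'sec') → -11
ticket_id=68: reopens >= 3 OR team IN ('net', 'db', 'sec') → -31
ticket_id=69: reopens >= 3 OR team IN ('net', 'db', 'sec') → -7
ticket_id=70: reopens >= 3 OR team IN ('net', 'db', 'sec') → -17
ticket_id=71: reopens >= 1 OR severity <> 'low' → 39
ticket_id=72: reopens >= 3 OR team IN ('net', 'db', 'sec') → -41
ticket_id=73: reopens >= 3 OR team IN ('net', 'db', 'sec') → -33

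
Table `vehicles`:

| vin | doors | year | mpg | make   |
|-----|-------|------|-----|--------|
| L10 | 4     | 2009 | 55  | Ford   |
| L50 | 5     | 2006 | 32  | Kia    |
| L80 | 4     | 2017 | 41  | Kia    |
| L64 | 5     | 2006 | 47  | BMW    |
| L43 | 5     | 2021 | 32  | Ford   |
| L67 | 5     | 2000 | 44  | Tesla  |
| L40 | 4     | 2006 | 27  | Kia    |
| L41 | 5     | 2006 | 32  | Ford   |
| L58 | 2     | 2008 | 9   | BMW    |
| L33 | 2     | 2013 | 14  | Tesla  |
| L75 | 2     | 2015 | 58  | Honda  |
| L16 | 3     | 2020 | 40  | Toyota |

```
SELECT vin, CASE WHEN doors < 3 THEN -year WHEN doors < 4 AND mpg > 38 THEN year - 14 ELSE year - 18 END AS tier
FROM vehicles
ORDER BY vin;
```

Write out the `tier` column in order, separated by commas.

vin=L10: ELSE → 1991
vin=L16: doors < 4 AND mpg > 38 → 2006
vin=L33: doors < 3 → -2013
vin=L40: ELSE → 1988
vin=L41: ELSE → 1988
vin=L43: ELSE → 2003
vin=L50: ELSE → 1988
vin=L58: doors < 3 → -2008
vin=L64: ELSE → 1988
vin=L67: ELSE → 1982
vin=L75: doors < 3 → -2015
vin=L80: ELSE → 1999

1991, 2006, -2013, 1988, 1988, 2003, 1988, -2008, 1988, 1982, -2015, 1999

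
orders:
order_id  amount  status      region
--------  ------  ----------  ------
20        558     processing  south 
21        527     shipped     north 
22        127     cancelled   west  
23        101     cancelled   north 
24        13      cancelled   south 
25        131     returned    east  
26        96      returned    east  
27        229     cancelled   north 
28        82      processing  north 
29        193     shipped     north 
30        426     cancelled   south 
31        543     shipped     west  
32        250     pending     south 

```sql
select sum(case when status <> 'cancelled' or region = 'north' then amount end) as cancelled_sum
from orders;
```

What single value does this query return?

2710

order_id=20: ✓ → 558
order_id=21: ✓ → 527
order_id=22: ✗
order_id=23: ✓ → 101
order_id=24: ✗
order_id=25: ✓ → 131
order_id=26: ✓ → 96
order_id=27: ✓ → 229
order_id=28: ✓ → 82
order_id=29: ✓ → 193
order_id=30: ✗
order_id=31: ✓ → 543
order_id=32: ✓ → 250
cancelled_sum = 558 + 527 + 101 + 131 + 96 + 229 + 82 + 193 + 543 + 250 = 2710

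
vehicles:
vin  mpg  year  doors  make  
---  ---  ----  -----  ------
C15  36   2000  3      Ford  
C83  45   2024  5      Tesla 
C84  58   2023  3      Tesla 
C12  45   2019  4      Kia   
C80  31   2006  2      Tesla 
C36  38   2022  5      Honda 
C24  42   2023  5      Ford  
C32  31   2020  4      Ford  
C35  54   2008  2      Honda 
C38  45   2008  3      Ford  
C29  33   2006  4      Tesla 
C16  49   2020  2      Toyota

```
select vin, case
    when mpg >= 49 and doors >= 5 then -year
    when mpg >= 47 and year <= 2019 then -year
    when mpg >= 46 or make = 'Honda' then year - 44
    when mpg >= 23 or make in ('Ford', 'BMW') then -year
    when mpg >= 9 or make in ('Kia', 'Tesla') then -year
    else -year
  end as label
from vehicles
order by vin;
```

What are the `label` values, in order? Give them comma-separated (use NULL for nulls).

vin=C12: mpg >= 23 or make in ('Ford', 'BMW') → -2019
vin=C15: mpg >= 23 or make in ('Ford', 'BMW') → -2000
vin=C16: mpg >= 46 or make = 'Honda' → 1976
vin=C24: mpg >= 23 or make in ('Ford', 'BMW') → -2023
vin=C29: mpg >= 23 or make in ('Ford', 'BMW') → -2006
vin=C32: mpg >= 23 or make in ('Ford', 'BMW') → -2020
vin=C35: mpg >= 47 and year <= 2019 → -2008
vin=C36: mpg >= 46 or make = 'Honda' → 1978
vin=C38: mpg >= 23 or make in ('Ford', 'BMW') → -2008
vin=C80: mpg >= 23 or make in ('Ford', 'BMW') → -2006
vin=C83: mpg >= 23 or make in ('Ford', 'BMW') → -2024
vin=C84: mpg >= 46 or make = 'Honda' → 1979

-2019, -2000, 1976, -2023, -2006, -2020, -2008, 1978, -2008, -2006, -2024, 1979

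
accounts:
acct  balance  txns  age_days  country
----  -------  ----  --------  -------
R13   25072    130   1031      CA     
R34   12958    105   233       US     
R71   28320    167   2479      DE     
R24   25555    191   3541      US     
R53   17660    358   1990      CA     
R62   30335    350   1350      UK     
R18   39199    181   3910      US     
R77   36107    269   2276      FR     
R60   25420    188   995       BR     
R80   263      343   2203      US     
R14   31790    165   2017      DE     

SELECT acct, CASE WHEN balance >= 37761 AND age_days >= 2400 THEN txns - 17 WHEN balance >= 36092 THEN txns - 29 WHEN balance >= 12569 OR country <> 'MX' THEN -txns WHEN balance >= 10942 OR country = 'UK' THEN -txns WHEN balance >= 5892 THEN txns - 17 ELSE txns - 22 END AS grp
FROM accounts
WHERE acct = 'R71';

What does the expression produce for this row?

-167

acct = R71: balance=28320, txns=167, age_days=2479, country=DE.
balance >= 37761 AND age_days >= 2400 → false
balance >= 36092 → false
balance >= 12569 OR country <> 'MX' → true → -167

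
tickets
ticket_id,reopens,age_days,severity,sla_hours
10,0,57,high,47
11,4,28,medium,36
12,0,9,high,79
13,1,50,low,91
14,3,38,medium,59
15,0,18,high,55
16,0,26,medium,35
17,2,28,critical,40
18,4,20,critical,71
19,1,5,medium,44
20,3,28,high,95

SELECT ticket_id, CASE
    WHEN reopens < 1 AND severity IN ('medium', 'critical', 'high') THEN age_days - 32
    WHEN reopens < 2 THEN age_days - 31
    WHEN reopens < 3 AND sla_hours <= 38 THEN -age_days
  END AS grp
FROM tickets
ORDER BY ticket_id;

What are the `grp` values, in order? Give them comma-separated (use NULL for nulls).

ticket_id=10: reopens < 1 AND severity IN ('medium', 'critical', 'high') → 25
ticket_id=11: (no match → NULL) → NULL
ticket_id=12: reopens < 1 AND severity IN ('medium', 'critical', 'high') → -23
ticket_id=13: reopens < 2 → 19
ticket_id=14: (no match → NULL) → NULL
ticket_id=15: reopens < 1 AND severity IN ('medium', 'critical', 'high') → -14
ticket_id=16: reopens < 1 AND severity IN ('medium', 'critical', 'high') → -6
ticket_id=17: (no match → NULL) → NULL
ticket_id=18: (no match → NULL) → NULL
ticket_id=19: reopens < 2 → -26
ticket_id=20: (no match → NULL) → NULL

25, NULL, -23, 19, NULL, -14, -6, NULL, NULL, -26, NULL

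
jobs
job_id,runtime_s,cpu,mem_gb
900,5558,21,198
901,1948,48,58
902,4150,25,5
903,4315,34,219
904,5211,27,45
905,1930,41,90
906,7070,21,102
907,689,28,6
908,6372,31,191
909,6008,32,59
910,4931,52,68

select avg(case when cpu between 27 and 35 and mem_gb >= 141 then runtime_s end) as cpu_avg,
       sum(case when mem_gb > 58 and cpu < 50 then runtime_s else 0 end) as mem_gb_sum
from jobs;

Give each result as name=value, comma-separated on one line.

cpu_avg=5343.5, mem_gb_sum=31253

[cpu_avg: cpu between 27 and 35 and mem_gb >= 141]
job_id=900: ✗
job_id=901: ✗
job_id=902: ✗
job_id=903: ✓ → 4315
job_id=904: ✗
job_id=905: ✗
job_id=906: ✗
job_id=907: ✗
job_id=908: ✓ → 6372
job_id=909: ✗
job_id=910: ✗
cpu_avg = (4315 + 6372) / 2 = 5343.5
—
[mem_gb_sum: mem_gb > 58 and cpu < 50]
job_id=900: ✓ → 5558
job_id=901: ✗
job_id=902: ✗
job_id=903: ✓ → 4315
job_id=904: ✗
job_id=905: ✓ → 1930
job_id=906: ✓ → 7070
job_id=907: ✗
job_id=908: ✓ → 6372
job_id=909: ✓ → 6008
job_id=910: ✗
mem_gb_sum = 5558 + 4315 + 1930 + 7070 + 6372 + 6008 = 31253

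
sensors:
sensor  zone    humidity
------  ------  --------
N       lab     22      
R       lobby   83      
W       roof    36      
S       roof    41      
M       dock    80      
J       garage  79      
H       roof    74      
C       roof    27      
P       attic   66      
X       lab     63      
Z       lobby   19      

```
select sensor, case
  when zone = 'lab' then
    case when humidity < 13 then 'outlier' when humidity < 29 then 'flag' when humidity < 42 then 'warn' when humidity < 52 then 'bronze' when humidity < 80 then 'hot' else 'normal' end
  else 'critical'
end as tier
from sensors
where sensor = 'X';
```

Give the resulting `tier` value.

hot

sensor = X: zone=lab, humidity=63.
zone='lab' → inner[humidity < 80] → hot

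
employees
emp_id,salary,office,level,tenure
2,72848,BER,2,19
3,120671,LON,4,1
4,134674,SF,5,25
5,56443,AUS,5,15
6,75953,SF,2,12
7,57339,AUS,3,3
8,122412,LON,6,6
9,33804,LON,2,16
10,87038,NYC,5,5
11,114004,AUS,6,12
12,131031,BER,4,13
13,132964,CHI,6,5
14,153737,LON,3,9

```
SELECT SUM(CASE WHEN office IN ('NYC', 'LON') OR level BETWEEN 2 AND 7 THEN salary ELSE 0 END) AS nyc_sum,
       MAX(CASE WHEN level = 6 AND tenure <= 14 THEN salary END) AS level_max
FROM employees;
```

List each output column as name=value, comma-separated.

[nyc_sum: office IN ('NYC', 'LON') OR level BETWEEN 2 AND 7]
emp_id=2: ✓ → 72848
emp_id=3: ✓ → 120671
emp_id=4: ✓ → 134674
emp_id=5: ✓ → 56443
emp_id=6: ✓ → 75953
emp_id=7: ✓ → 57339
emp_id=8: ✓ → 122412
emp_id=9: ✓ → 33804
emp_id=10: ✓ → 87038
emp_id=11: ✓ → 114004
emp_id=12: ✓ → 131031
emp_id=13: ✓ → 132964
emp_id=14: ✓ → 153737
nyc_sum = 72848 + 120671 + 134674 + 56443 + 75953 + 57339 + 122412 + 33804 + 87038 + 114004 + 131031 + 132964 + 153737 = 1292918
—
[level_max: level = 6 AND tenure <= 14]
emp_id=2: ✗
emp_id=3: ✗
emp_id=4: ✗
emp_id=5: ✗
emp_id=6: ✗
emp_id=7: ✗
emp_id=8: ✓ → 122412
emp_id=9: ✗
emp_id=10: ✗
emp_id=11: ✓ → 114004
emp_id=12: ✗
emp_id=13: ✓ → 132964
emp_id=14: ✗
level_max = MAX(122412, 114004, 132964) = 132964

nyc_sum=1292918, level_max=132964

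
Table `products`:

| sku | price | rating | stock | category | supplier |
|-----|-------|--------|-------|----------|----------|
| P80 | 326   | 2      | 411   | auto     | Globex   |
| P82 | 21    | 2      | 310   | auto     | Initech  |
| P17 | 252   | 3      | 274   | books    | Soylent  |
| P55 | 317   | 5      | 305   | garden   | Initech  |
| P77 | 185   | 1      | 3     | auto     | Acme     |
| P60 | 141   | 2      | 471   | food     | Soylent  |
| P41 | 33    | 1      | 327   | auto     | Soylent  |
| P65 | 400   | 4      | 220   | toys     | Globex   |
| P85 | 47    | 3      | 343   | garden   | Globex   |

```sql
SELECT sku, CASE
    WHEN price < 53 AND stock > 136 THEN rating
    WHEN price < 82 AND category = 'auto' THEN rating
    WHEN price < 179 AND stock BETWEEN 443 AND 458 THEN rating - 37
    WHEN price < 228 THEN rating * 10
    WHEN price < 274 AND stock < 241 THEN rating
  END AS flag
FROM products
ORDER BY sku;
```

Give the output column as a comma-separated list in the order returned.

sku=P17: (no match → NULL) → NULL
sku=P41: price < 53 AND stock > 136 → 1
sku=P55: (no match → NULL) → NULL
sku=P60: price < 228 → 20
sku=P65: (no match → NULL) → NULL
sku=P77: price < 228 → 10
sku=P80: (no match → NULL) → NULL
sku=P82: price < 53 AND stock > 136 → 2
sku=P85: price < 53 AND stock > 136 → 3

NULL, 1, NULL, 20, NULL, 10, NULL, 2, 3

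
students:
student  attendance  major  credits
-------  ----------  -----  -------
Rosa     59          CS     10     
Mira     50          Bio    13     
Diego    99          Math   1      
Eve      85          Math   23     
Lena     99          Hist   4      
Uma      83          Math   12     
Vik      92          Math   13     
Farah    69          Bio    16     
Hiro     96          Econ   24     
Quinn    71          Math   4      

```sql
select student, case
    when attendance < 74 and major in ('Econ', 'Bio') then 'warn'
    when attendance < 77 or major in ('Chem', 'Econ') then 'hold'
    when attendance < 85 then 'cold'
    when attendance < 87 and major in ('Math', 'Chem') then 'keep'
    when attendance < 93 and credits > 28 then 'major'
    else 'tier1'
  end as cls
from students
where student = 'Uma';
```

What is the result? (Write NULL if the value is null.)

student = Uma: attendance=83, major=Math, credits=12.
attendance < 74 and major in ('Econ', 'Bio') → false
attendance < 77 or major in ('Chem', 'Econ') → false
attendance < 85 → true → cold

cold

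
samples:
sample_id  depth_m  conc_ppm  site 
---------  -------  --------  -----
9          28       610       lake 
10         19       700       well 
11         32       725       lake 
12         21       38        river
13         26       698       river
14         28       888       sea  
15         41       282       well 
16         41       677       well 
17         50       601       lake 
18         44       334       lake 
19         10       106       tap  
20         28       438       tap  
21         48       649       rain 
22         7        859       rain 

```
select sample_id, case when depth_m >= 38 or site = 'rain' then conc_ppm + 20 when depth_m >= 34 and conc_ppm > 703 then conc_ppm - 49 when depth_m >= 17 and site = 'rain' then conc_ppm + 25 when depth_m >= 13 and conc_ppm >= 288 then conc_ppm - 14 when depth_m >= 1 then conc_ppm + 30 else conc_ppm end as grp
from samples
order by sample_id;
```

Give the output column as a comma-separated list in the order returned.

sample_id=9: depth_m >= 13 and conc_ppm >= 288 → 596
sample_id=10: depth_m >= 13 and conc_ppm >= 288 → 686
sample_id=11: depth_m >= 13 and conc_ppm >= 288 → 711
sample_id=12: depth_m >= 1 → 68
sample_id=13: depth_m >= 13 and conc_ppm >= 288 → 684
sample_id=14: depth_m >= 13 and conc_ppm >= 288 → 874
sample_id=15: depth_m >= 38 or site = 'rain' → 302
sample_id=16: depth_m >= 38 or site = 'rain' → 697
sample_id=17: depth_m >= 38 or site = 'rain' → 621
sample_id=18: depth_m >= 38 or site = 'rain' → 354
sample_id=19: depth_m >= 1 → 136
sample_id=20: depth_m >= 13 and conc_ppm >= 288 → 424
sample_id=21: depth_m >= 38 or site = 'rain' → 669
sample_id=22: depth_m >= 38 or site = 'rain' → 879

596, 686, 711, 68, 684, 874, 302, 697, 621, 354, 136, 424, 669, 879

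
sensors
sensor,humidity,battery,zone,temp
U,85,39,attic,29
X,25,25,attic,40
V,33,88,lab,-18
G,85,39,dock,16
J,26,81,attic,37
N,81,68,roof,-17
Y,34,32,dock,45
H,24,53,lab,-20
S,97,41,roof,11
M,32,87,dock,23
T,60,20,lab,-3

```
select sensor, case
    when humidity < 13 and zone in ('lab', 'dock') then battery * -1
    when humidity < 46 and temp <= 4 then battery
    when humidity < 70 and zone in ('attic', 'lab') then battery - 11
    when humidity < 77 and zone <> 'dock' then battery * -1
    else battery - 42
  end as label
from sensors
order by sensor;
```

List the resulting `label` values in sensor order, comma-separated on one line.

-3, 53, 70, 45, 26, -1, 9, -3, 88, 14, -10

sensor=G: ELSE → -3
sensor=H: humidity < 46 and temp <= 4 → 53
sensor=J: humidity < 70 and zone in ('attic', 'lab') → 70
sensor=M: ELSE → 45
sensor=N: ELSE → 26
sensor=S: ELSE → -1
sensor=T: humidity < 70 and zone in ('attic', 'lab') → 9
sensor=U: ELSE → -3
sensor=V: humidity < 46 and temp <= 4 → 88
sensor=X: humidity < 70 and zone in ('attic', 'lab') → 14
sensor=Y: ELSE → -10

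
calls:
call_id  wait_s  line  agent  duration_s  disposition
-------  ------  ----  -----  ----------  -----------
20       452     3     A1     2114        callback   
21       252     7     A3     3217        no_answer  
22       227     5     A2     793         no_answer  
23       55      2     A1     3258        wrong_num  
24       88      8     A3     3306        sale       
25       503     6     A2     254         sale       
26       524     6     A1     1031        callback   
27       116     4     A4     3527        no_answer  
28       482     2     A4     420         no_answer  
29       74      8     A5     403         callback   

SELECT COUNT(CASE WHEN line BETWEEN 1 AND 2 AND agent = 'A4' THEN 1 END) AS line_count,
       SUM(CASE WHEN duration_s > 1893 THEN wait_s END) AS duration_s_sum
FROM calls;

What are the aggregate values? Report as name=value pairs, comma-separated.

[line_count: line BETWEEN 1 AND 2 AND agent = 'A4']
call_id=20: ✗
call_id=21: ✗
call_id=22: ✗
call_id=23: ✗
call_id=24: ✗
call_id=25: ✗
call_id=26: ✗
call_id=27: ✗
call_id=28: ✓ → 1
call_id=29: ✗
line_count = COUNT(1) = 1
—
[duration_s_sum: duration_s > 1893]
call_id=20: ✓ → 452
call_id=21: ✓ → 252
call_id=22: ✗
call_id=23: ✓ → 55
call_id=24: ✓ → 88
call_id=25: ✗
call_id=26: ✗
call_id=27: ✓ → 116
call_id=28: ✗
call_id=29: ✗
duration_s_sum = 452 + 252 + 55 + 88 + 116 = 963

line_count=1, duration_s_sum=963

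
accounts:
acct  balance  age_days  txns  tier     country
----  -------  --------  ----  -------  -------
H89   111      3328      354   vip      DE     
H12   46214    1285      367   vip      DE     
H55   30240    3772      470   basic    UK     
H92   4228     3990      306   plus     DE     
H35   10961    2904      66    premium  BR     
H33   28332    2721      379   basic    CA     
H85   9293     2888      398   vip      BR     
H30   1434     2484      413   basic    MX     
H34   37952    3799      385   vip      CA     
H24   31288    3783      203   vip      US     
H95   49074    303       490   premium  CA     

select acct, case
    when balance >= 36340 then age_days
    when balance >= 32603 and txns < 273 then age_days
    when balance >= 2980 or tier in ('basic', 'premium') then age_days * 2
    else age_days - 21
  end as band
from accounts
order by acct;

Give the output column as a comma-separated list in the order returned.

1285, 7566, 4968, 5442, 3799, 5808, 7544, 5776, 3307, 7980, 303

acct=H12: balance >= 36340 → 1285
acct=H24: balance >= 2980 or tier in ('basic', 'premium') → 7566
acct=H30: balance >= 2980 or tier in ('basic', 'premium') → 4968
acct=H33: balance >= 2980 or tier in ('basic', 'premium') → 5442
acct=H34: balance >= 36340 → 3799
acct=H35: balance >= 2980 or tier in ('basic', 'premium') → 5808
acct=H55: balance >= 2980 or tier in ('basic', 'premium') → 7544
acct=H85: balance >= 2980 or tier in ('basic', 'premium') → 5776
acct=H89: ELSE → 3307
acct=H92: balance >= 2980 or tier in ('basic', 'premium') → 7980
acct=H95: balance >= 36340 → 303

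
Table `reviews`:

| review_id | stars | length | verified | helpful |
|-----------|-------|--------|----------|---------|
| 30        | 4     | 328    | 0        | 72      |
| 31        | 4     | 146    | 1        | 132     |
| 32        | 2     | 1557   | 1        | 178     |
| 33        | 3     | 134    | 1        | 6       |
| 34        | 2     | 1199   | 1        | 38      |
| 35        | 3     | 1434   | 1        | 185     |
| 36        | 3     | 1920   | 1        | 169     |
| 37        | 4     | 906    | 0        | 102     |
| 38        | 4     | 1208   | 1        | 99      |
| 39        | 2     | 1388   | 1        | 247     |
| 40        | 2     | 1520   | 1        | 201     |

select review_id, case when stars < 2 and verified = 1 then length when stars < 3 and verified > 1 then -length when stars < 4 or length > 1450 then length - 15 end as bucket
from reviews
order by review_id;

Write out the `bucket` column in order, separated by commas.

review_id=30: (no match → NULL) → NULL
review_id=31: (no match → NULL) → NULL
review_id=32: stars < 4 or length > 1450 → 1542
review_id=33: stars < 4 or length > 1450 → 119
review_id=34: stars < 4 or length > 1450 → 1184
review_id=35: stars < 4 or length > 1450 → 1419
review_id=36: stars < 4 or length > 1450 → 1905
review_id=37: (no match → NULL) → NULL
review_id=38: (no match → NULL) → NULL
review_id=39: stars < 4 or length > 1450 → 1373
review_id=40: stars < 4 or length > 1450 → 1505

NULL, NULL, 1542, 119, 1184, 1419, 1905, NULL, NULL, 1373, 1505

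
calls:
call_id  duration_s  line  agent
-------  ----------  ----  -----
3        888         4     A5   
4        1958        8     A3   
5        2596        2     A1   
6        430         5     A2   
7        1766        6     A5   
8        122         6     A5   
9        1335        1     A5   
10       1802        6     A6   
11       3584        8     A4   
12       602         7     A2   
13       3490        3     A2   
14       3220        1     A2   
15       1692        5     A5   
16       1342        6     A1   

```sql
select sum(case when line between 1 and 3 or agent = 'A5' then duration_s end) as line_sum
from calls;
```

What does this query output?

call_id=3: ✓ → 888
call_id=4: ✗
call_id=5: ✓ → 2596
call_id=6: ✗
call_id=7: ✓ → 1766
call_id=8: ✓ → 122
call_id=9: ✓ → 1335
call_id=10: ✗
call_id=11: ✗
call_id=12: ✗
call_id=13: ✓ → 3490
call_id=14: ✓ → 3220
call_id=15: ✓ → 1692
call_id=16: ✗
line_sum = 888 + 2596 + 1766 + 122 + 1335 + 3490 + 3220 + 1692 = 15109

15109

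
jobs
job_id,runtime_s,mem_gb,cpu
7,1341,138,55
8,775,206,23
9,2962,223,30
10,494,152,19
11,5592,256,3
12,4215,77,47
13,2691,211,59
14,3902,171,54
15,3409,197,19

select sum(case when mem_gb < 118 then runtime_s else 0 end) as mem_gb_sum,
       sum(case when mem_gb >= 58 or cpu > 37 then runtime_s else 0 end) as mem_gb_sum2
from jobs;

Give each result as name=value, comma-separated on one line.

mem_gb_sum=4215, mem_gb_sum2=25381

[mem_gb_sum: mem_gb < 118]
job_id=7: ✗
job_id=8: ✗
job_id=9: ✗
job_id=10: ✗
job_id=11: ✗
job_id=12: ✓ → 4215
job_id=13: ✗
job_id=14: ✗
job_id=15: ✗
mem_gb_sum = 4215
—
[mem_gb_sum2: mem_gb >= 58 or cpu > 37]
job_id=7: ✓ → 1341
job_id=8: ✓ → 775
job_id=9: ✓ → 2962
job_id=10: ✓ → 494
job_id=11: ✓ → 5592
job_id=12: ✓ → 4215
job_id=13: ✓ → 2691
job_id=14: ✓ → 3902
job_id=15: ✓ → 3409
mem_gb_sum2 = 1341 + 775 + 2962 + 494 + 5592 + 4215 + 2691 + 3902 + 3409 = 25381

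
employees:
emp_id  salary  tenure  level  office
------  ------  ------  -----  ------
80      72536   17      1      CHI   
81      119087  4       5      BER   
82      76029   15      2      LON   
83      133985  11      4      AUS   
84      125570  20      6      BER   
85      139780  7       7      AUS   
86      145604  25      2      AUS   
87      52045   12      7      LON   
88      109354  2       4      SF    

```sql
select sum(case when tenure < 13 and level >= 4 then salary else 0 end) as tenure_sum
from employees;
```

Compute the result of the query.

emp_id=80: ✗
emp_id=81: ✓ → 119087
emp_id=82: ✗
emp_id=83: ✓ → 133985
emp_id=84: ✗
emp_id=85: ✓ → 139780
emp_id=86: ✗
emp_id=87: ✓ → 52045
emp_id=88: ✓ → 109354
tenure_sum = 119087 + 133985 + 139780 + 52045 + 109354 = 554251

554251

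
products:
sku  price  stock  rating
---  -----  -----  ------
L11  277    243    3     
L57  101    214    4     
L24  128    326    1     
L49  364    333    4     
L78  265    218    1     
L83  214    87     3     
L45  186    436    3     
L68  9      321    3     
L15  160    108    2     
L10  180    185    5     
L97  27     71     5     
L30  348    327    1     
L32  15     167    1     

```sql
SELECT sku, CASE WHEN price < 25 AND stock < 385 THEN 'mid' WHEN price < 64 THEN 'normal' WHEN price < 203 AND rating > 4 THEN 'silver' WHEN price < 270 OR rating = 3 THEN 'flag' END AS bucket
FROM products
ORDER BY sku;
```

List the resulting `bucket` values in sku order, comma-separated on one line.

sku=L10: price < 203 AND rating > 4 → silver
sku=L11: price < 270 OR rating = 3 → flag
sku=L15: price < 270 OR rating = 3 → flag
sku=L24: price < 270 OR rating = 3 → flag
sku=L30: (no match → NULL) → NULL
sku=L32: price < 25 AND stock < 385 → mid
sku=L45: price < 270 OR rating = 3 → flag
sku=L49: (no match → NULL) → NULL
sku=L57: price < 270 OR rating = 3 → flag
sku=L68: price < 25 AND stock < 385 → mid
sku=L78: price < 270 OR rating = 3 → flag
sku=L83: price < 270 OR rating = 3 → flag
sku=L97: price < 64 → normal

silver, flag, flag, flag, NULL, mid, flag, NULL, flag, mid, flag, flag, normal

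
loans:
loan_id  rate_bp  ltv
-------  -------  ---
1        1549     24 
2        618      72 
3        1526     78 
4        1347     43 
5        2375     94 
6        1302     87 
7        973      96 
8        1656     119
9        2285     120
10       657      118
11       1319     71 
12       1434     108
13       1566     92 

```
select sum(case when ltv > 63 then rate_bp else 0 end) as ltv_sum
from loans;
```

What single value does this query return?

loan_id=1: ✗
loan_id=2: ✓ → 618
loan_id=3: ✓ → 1526
loan_id=4: ✗
loan_id=5: ✓ → 2375
loan_id=6: ✓ → 1302
loan_id=7: ✓ → 973
loan_id=8: ✓ → 1656
loan_id=9: ✓ → 2285
loan_id=10: ✓ → 657
loan_id=11: ✓ → 1319
loan_id=12: ✓ → 1434
loan_id=13: ✓ → 1566
ltv_sum = 618 + 1526 + 2375 + 1302 + 973 + 1656 + 2285 + 657 + 1319 + 1434 + 1566 = 15711

15711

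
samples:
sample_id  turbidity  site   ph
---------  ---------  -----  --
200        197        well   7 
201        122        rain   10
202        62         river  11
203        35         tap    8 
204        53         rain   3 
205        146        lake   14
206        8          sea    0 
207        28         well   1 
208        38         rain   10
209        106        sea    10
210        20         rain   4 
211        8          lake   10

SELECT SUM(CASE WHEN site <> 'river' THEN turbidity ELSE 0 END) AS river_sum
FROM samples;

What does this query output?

sample_id=200: ✓ → 197
sample_id=201: ✓ → 122
sample_id=202: ✗
sample_id=203: ✓ → 35
sample_id=204: ✓ → 53
sample_id=205: ✓ → 146
sample_id=206: ✓ → 8
sample_id=207: ✓ → 28
sample_id=208: ✓ → 38
sample_id=209: ✓ → 106
sample_id=210: ✓ → 20
sample_id=211: ✓ → 8
river_sum = 197 + 122 + 35 + 53 + 146 + 8 + 28 + 38 + 106 + 20 + 8 = 761

761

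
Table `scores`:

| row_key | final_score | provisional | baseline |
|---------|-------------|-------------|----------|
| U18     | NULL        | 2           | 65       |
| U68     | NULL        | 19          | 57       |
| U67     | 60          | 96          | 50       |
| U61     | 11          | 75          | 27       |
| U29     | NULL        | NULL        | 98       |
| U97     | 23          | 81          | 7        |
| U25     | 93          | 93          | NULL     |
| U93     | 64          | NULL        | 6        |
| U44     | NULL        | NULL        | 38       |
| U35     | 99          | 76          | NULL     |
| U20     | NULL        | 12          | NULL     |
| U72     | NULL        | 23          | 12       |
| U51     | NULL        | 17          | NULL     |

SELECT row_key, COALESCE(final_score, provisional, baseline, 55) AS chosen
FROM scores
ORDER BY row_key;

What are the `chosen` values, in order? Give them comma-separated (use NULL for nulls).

row_key=U18: final_score=NULL, provisional=2 → 2
row_key=U20: final_score=NULL, provisional=12 → 12
row_key=U25: final_score=93 → 93
row_key=U29: final_score=NULL, provisional=NULL, baseline=98 → 98
row_key=U35: final_score=99 → 99
row_key=U44: final_score=NULL, provisional=NULL, baseline=38 → 38
row_key=U51: final_score=NULL, provisional=17 → 17
row_key=U61: final_score=11 → 11
row_key=U67: final_score=60 → 60
row_key=U68: final_score=NULL, provisional=19 → 19
row_key=U72: final_score=NULL, provisional=23 → 23
row_key=U93: final_score=64 → 64
row_key=U97: final_score=23 → 23

2, 12, 93, 98, 99, 38, 17, 11, 60, 19, 23, 64, 23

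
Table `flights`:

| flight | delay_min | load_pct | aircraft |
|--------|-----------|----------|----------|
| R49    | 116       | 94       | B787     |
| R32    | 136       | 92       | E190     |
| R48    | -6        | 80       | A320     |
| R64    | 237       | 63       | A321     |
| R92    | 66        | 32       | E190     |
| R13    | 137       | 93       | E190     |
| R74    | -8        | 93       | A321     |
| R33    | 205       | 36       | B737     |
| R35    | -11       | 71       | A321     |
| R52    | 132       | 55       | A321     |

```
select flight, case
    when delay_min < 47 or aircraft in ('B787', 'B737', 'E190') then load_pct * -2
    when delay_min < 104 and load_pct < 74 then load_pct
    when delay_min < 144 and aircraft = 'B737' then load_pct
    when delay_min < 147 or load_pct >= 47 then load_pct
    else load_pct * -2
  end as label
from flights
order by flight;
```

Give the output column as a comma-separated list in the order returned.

flight=R13: delay_min < 47 or aircraft in ('B787', 'B737', 'E190') → -186
flight=R32: delay_min < 47 or aircraft in ('B787', 'B737', 'E190') → -184
flight=R33: delay_min < 47 or aircraft in ('B787', 'B737', 'E190') → -72
flight=R35: delay_min < 47 or aircraft in ('B787', 'B737', 'E190') → -142
flight=R48: delay_min < 47 or aircraft in ('B787', 'B737', 'E190') → -160
flight=R49: delay_min < 47 or aircraft in ('B787', 'B737', 'E190') → -188
flight=R52: delay_min < 147 or load_pct >= 47 → 55
flight=R64: delay_min < 147 or load_pct >= 47 → 63
flight=R74: delay_min < 47 or aircraft in ('B787', 'B737', 'E190') → -186
flight=R92: delay_min < 47 or aircraft in ('B787', 'B737', 'E190') → -64

-186, -184, -72, -142, -160, -188, 55, 63, -186, -64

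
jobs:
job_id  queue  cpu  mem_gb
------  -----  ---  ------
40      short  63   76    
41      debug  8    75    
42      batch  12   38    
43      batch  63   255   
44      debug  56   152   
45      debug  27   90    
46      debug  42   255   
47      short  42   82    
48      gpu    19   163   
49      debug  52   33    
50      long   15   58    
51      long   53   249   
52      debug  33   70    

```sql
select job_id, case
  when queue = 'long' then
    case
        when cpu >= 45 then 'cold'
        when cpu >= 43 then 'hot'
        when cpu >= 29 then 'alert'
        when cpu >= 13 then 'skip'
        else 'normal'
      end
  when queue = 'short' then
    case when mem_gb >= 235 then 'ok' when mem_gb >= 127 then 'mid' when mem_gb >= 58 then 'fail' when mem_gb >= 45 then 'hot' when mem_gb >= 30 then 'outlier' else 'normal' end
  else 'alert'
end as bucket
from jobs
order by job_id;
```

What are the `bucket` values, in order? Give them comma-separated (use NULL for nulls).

fail, alert, alert, alert, alert, alert, alert, fail, alert, alert, skip, cold, alert

job_id=40: queue='short' → inner[mem_gb >= 58] → fail
job_id=41: queue='debug' → outer ELSE → alert
job_id=42: queue='batch' → outer ELSE → alert
job_id=43: queue='batch' → outer ELSE → alert
job_id=44: queue='debug' → outer ELSE → alert
job_id=45: queue='debug' → outer ELSE → alert
job_id=46: queue='debug' → outer ELSE → alert
job_id=47: queue='short' → inner[mem_gb >= 58] → fail
job_id=48: queue='gpu' → outer ELSE → alert
job_id=49: queue='debug' → outer ELSE → alert
job_id=50: queue='long' → inner[cpu >= 13] → skip
job_id=51: queue='long' → inner[cpu >= 45] → cold
job_id=52: queue='debug' → outer ELSE → alert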